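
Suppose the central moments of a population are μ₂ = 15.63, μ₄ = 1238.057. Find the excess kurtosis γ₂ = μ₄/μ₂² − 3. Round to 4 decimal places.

2.0678

μ₂² = 15.63² = 244.29690
μ₄/μ₂² = 1238.057 / 244.29690 = 5.06784
γ₂ = 5.06784 − 3 ≈ 2.0678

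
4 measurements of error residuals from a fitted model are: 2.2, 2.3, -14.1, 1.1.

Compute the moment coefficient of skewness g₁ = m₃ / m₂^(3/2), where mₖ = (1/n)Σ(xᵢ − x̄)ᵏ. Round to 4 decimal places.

x̄ = (2.2 + 2.3 - 14.1 + 1.1) / 4 = -2.1250
deviations (xᵢ − x̄): 4.3250, 4.4250, -11.9750, 3.2250
Σ(xᵢ − x̄)² = 192.0875 ⇒ m₂ = 192.0875/4 = 48.02187
Σ(xᵢ − x̄)³ = -1516.1344 ⇒ m₃ = -1516.1344/4 = -379.03359
m₂^(3/2) = 48.02187^(1.5) = 332.78111
g₁ = m₃ / m₂^(3/2) = -379.03359 / 332.78111 ≈ -1.1390

-1.1390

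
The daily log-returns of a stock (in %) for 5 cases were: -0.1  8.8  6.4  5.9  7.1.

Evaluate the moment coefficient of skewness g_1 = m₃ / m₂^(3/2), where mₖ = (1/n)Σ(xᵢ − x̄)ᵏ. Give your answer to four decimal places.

-1.0945

x̄ = (-0.1 + 8.8 + 6.4 + 5.9 + 7.1) / 5 = 5.6200
deviations (xᵢ − x̄): -5.7200, 3.1800, 0.7800, 0.2800, 1.4800
Σ(xᵢ − x̄)² = 45.7080 ⇒ m₂ = 45.7080/5 = 9.14160
Σ(xᵢ − x̄)³ = -151.2535 ⇒ m₃ = -151.2535/5 = -30.25070
m₂^(3/2) = 9.14160^(1.5) = 27.63970
g_1 = m₃ / m₂^(3/2) = -30.25070 / 27.63970 ≈ -1.0945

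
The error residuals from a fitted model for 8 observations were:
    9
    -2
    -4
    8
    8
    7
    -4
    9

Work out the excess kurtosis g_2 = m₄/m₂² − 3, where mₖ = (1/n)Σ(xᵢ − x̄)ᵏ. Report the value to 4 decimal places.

x̄ = 3.8750
Σ(xᵢ − x̄)² = 254.8750 ⇒ m₂ = 31.85938
Σ(xᵢ − x̄)⁴ = 10937.4004 ⇒ m₄ = 1367.17505
m₂² = 1015.01978
g_2 = m₄/m₂² − 3 = 1.34694 − 3 ≈ -1.6531

-1.6531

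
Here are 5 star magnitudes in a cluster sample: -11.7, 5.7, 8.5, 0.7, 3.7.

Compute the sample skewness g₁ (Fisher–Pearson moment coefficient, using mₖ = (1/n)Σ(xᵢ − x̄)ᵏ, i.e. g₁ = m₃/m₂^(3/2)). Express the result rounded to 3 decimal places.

-1.032

x̄ = (-11.7 + 5.7 + 8.5 + 0.7 + 3.7) / 5 = 1.3800
deviations (xᵢ − x̄): -13.0800, 4.3200, 7.1200, -0.6800, 2.3200
Σ(xᵢ − x̄)² = 246.2880 ⇒ m₂ = 246.2880/5 = 49.25760
Σ(xᵢ − x̄)³ = -1784.0717 ⇒ m₃ = -1784.0717/5 = -356.81434
m₂^(3/2) = 49.25760^(1.5) = 345.70835
g₁ = m₃ / m₂^(3/2) = -356.81434 / 345.70835 ≈ -1.032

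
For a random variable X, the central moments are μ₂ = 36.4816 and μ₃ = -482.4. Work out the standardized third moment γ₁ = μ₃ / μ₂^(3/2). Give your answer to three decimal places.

-2.189

σ = √μ₂ = √36.4816 = 6.04000
σ³ = μ₂^(3/2) = 220.34886
γ₁ = μ₃/σ³ = -482.4 / 220.34886 ≈ -2.189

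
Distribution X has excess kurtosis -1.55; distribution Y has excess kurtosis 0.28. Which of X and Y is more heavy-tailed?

Y

Higher excess kurtosis ⇒ heavier tails relative to the normal distribution.
-1.55 vs 0.28: the larger is 0.28, so Y has heavier tails. (Y is leptokurtic — heavier-than-normal tails; the other is platykurtic.)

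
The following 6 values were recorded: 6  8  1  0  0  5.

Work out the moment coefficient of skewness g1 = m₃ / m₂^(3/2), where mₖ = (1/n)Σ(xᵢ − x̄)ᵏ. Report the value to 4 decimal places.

0.2060

x̄ = (6 + 8 + 1 + 0 + 0 + 5) / 6 = 3.3333
deviations (xᵢ − x̄): 2.6667, 4.6667, -2.3333, -3.3333, -3.3333, 1.6667
Σ(xᵢ − x̄)² = 59.3333 ⇒ m₂ = 59.3333/6 = 9.88889
Σ(xᵢ − x̄)³ = 38.4444 ⇒ m₃ = 38.4444/6 = 6.40741
m₂^(3/2) = 9.88889^(1.5) = 31.09720
g1 = m₃ / m₂^(3/2) = 6.40741 / 31.09720 ≈ 0.2060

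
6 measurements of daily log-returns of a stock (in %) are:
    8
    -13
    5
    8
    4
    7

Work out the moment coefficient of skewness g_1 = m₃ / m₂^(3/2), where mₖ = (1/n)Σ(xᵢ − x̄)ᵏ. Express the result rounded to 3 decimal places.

-1.632

x̄ = (8 - 13 + 5 + 8 + 4 + 7) / 6 = 3.1667
deviations (xᵢ − x̄): 4.8333, -16.1667, 1.8333, 4.8333, 0.8333, 3.8333
Σ(xᵢ − x̄)² = 326.8333 ⇒ m₂ = 326.8333/6 = 54.47222
Σ(xᵢ − x̄)³ = -3936.4444 ⇒ m₃ = -3936.4444/6 = -656.07407
m₂^(3/2) = 54.47222^(1.5) = 402.03387
g_1 = m₃ / m₂^(3/2) = -656.07407 / 402.03387 ≈ -1.632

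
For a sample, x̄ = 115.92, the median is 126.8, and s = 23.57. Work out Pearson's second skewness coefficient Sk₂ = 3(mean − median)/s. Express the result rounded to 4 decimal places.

-1.3848

Sk₂ = 3(115.92 − 126.8) / 23.57 = 3 × -10.8800 / 23.57
    = -32.6400 / 23.57 ≈ -1.3848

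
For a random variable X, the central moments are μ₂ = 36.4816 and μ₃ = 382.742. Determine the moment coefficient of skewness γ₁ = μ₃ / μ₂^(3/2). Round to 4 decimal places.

1.7370

σ = √μ₂ = √36.4816 = 6.04000
σ³ = μ₂^(3/2) = 220.34886
γ₁ = μ₃/σ³ = 382.742 / 220.34886 ≈ 1.7370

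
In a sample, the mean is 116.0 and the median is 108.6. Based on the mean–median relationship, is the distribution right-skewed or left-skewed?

mean − median = 116.0 − 108.6 = 7.4
mean > median ⇒ the longer tail is on the right ⇒ right-skewed (positively skewed).

right-skewed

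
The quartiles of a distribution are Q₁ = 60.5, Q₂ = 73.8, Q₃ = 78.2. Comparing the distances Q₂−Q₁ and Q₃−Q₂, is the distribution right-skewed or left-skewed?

Q₂ − Q₁ = 13.3;  Q₃ − Q₂ = 4.4
Q₂ − Q₁ > Q₃ − Q₂ ⇒ the lower half is more spread out ⇒ left-skewed.

left-skewed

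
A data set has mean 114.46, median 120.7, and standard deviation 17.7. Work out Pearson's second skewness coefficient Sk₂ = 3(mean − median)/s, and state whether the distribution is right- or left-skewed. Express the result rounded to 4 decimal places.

-1.0576, left-skewed

Sk₂ = 3(114.46 − 120.7) / 17.7 = 3 × -6.2400 / 17.7
    = -18.7200 / 17.7 ≈ -1.0576
Sk₂ < 0 ⇒ mean < median ⇒ left-skewed (negative skew).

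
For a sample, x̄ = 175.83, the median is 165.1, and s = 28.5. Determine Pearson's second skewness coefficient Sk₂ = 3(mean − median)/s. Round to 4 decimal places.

1.1295

Sk₂ = 3(175.83 − 165.1) / 28.5 = 3 × 10.7300 / 28.5
    = 32.1900 / 28.5 ≈ 1.1295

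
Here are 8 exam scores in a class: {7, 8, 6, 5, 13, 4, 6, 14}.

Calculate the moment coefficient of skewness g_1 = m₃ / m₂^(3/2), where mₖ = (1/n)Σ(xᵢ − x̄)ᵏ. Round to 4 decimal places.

0.8221

x̄ = (7 + 8 + 6 + 5 + 13 + 4 + 6 + 14) / 8 = 7.8750
deviations (xᵢ − x̄): -0.8750, 0.1250, -1.8750, -2.8750, 5.1250, -3.8750, -1.8750, 6.1250
Σ(xᵢ − x̄)² = 94.8750 ⇒ m₂ = 94.8750/8 = 11.85938
Σ(xᵢ − x̄)³ = 268.5938 ⇒ m₃ = 268.5938/8 = 33.57422
m₂^(3/2) = 11.85938^(1.5) = 40.84066
g_1 = m₃ / m₂^(3/2) = 33.57422 / 40.84066 ≈ 0.8221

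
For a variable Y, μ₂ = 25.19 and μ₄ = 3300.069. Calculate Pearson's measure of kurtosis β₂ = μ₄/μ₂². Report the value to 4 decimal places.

μ₂² = 25.19² = 634.53610
μ₄/μ₂² = 3300.069 / 634.53610 = 5.20076
β₂ ≈ 5.2008

5.2008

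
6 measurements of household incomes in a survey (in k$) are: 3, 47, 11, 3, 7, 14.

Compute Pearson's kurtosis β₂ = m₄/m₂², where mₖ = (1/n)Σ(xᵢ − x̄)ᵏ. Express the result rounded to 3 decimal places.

3.720

x̄ = 14.1667
Σ(xᵢ − x̄)² = 1388.8333 ⇒ m₂ = 231.47222
Σ(xᵢ − x̄)⁴ = 1195979.8194 ⇒ m₄ = 199329.96991
m₂² = 53579.38966
β₂ = m₄/m₂² = 199329.96991 / 53579.38966 ≈ 3.720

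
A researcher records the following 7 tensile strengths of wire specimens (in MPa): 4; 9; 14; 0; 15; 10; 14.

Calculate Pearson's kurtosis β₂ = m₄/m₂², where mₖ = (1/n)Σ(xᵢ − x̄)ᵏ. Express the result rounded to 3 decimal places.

2.020

x̄ = 9.4286
Σ(xᵢ − x̄)² = 191.7143 ⇒ m₂ = 27.38776
Σ(xᵢ − x̄)⁴ = 10608.4140 ⇒ m₄ = 1515.48771
m₂² = 750.08913
β₂ = m₄/m₂² = 1515.48771 / 750.08913 ≈ 2.020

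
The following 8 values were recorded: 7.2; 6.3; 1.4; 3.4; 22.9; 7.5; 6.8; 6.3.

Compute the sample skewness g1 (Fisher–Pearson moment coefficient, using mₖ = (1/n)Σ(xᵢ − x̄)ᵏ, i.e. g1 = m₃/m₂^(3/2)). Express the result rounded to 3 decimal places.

x̄ = (7.2 + 6.3 + 1.4 + 3.4 + 22.9 + 7.5 + 6.8 + 6.3) / 8 = 7.7250
deviations (xᵢ − x̄): -0.5250, -1.4250, -6.3250, -4.3250, 15.1750, -0.2250, -0.9250, -1.4250
Σ(xᵢ − x̄)² = 294.2350 ⇒ m₂ = 294.2350/8 = 36.77937
Σ(xᵢ − x̄)³ = 3153.8362 ⇒ m₃ = 3153.8362/8 = 394.22953
m₂^(3/2) = 36.77937^(1.5) = 223.05220
g1 = m₃ / m₂^(3/2) = 394.22953 / 223.05220 ≈ 1.767

1.767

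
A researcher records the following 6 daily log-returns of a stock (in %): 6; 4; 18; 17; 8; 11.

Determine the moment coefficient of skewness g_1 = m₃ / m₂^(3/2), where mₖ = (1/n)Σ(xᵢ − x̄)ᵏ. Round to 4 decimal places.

0.2620

x̄ = (6 + 4 + 18 + 17 + 8 + 11) / 6 = 10.6667
deviations (xᵢ − x̄): -4.6667, -6.6667, 7.3333, 6.3333, -2.6667, 0.3333
Σ(xᵢ − x̄)² = 167.3333 ⇒ m₂ = 167.3333/6 = 27.88889
Σ(xᵢ − x̄)³ = 231.5556 ⇒ m₃ = 231.5556/6 = 38.59259
m₂^(3/2) = 27.88889^(1.5) = 147.28103
g_1 = m₃ / m₂^(3/2) = 38.59259 / 147.28103 ≈ 0.2620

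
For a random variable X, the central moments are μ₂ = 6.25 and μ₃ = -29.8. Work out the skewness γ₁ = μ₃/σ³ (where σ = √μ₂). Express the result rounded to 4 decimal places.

-1.9072

σ = √μ₂ = √6.25 = 2.50000
σ³ = μ₂^(3/2) = 15.62500
γ₁ = μ₃/σ³ = -29.8 / 15.62500 ≈ -1.9072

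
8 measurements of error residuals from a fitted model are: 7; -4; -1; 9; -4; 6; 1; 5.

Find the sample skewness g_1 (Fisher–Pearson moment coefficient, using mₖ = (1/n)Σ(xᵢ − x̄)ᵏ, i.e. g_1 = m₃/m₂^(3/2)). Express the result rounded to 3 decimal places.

-0.122

x̄ = (7 - 4 - 1 + 9 - 4 + 6 + 1 + 5) / 8 = 2.3750
deviations (xᵢ − x̄): 4.6250, -6.3750, -3.3750, 6.6250, -6.3750, 3.6250, -1.3750, 2.6250
Σ(xᵢ − x̄)² = 179.8750 ⇒ m₂ = 179.8750/8 = 22.48438
Σ(xᵢ − x̄)³ = -103.7813 ⇒ m₃ = -103.7813/8 = -12.97266
m₂^(3/2) = 22.48438^(1.5) = 106.61572
g_1 = m₃ / m₂^(3/2) = -12.97266 / 106.61572 ≈ -0.122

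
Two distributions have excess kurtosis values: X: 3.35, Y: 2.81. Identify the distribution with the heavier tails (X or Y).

Higher excess kurtosis ⇒ heavier tails relative to the normal distribution.
3.35 vs 2.81: the larger is 3.35, so X has heavier tails.

X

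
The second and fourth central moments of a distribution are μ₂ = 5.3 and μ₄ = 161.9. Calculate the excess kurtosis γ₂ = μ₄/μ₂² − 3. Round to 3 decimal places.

μ₂² = 5.3² = 28.09000
μ₄/μ₂² = 161.9 / 28.09000 = 5.76362
γ₂ = 5.76362 − 3 ≈ 2.764

2.764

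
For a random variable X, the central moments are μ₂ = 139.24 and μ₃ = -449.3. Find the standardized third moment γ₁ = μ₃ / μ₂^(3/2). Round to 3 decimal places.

σ = √μ₂ = √139.24 = 11.80000
σ³ = μ₂^(3/2) = 1643.03200
γ₁ = μ₃/σ³ = -449.3 / 1643.03200 ≈ -0.273

-0.273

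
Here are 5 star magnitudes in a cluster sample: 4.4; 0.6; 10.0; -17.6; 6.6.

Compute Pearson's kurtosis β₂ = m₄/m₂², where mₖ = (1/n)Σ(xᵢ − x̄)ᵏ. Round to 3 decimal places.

2.788

x̄ = 0.8000
Σ(xᵢ − x̄)² = 469.8400 ⇒ m₂ = 93.96800
Σ(xᵢ − x̄)⁴ = 123086.4160 ⇒ m₄ = 24617.28320
m₂² = 8829.98502
β₂ = m₄/m₂² = 24617.28320 / 8829.98502 ≈ 2.788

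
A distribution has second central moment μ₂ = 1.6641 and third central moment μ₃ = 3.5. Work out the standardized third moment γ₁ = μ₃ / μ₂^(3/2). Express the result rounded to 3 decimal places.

σ = √μ₂ = √1.6641 = 1.29000
σ³ = μ₂^(3/2) = 2.14669
γ₁ = μ₃/σ³ = 3.5 / 2.14669 ≈ 1.630

1.630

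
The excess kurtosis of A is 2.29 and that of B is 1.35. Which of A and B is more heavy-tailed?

Higher excess kurtosis ⇒ heavier tails relative to the normal distribution.
2.29 vs 1.35: the larger is 2.29, so A has heavier tails.

A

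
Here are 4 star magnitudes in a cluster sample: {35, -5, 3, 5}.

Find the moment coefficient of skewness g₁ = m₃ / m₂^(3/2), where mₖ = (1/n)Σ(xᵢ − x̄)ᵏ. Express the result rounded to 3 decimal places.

0.939

x̄ = (35 - 5 + 3 + 5) / 4 = 9.5000
deviations (xᵢ − x̄): 25.5000, -14.5000, -6.5000, -4.5000
Σ(xᵢ − x̄)² = 923.0000 ⇒ m₂ = 923.0000/4 = 230.75000
Σ(xᵢ − x̄)³ = 13167.0000 ⇒ m₃ = 13167.0000/4 = 3291.75000
m₂^(3/2) = 230.75000^(1.5) = 3505.19808
g₁ = m₃ / m₂^(3/2) = 3291.75000 / 3505.19808 ≈ 0.939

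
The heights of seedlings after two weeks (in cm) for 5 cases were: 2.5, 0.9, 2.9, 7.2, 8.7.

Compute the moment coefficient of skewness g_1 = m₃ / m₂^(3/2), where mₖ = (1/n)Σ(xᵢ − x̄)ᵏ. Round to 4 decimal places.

x̄ = (2.5 + 0.9 + 2.9 + 7.2 + 8.7) / 5 = 4.4400
deviations (xᵢ − x̄): -1.9400, -3.5400, -1.5400, 2.7600, 4.2600
Σ(xᵢ − x̄)² = 44.4320 ⇒ m₂ = 44.4320/5 = 8.88640
Σ(xᵢ − x̄)³ = 43.0178 ⇒ m₃ = 43.0178/5 = 8.60357
m₂^(3/2) = 8.88640^(1.5) = 26.49042
g_1 = m₃ / m₂^(3/2) = 8.60357 / 26.49042 ≈ 0.3248

0.3248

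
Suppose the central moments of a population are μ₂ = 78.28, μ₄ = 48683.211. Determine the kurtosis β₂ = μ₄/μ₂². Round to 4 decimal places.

μ₂² = 78.28² = 6127.75840
μ₄/μ₂² = 48683.211 / 6127.75840 = 7.94470
β₂ ≈ 7.9447

7.9447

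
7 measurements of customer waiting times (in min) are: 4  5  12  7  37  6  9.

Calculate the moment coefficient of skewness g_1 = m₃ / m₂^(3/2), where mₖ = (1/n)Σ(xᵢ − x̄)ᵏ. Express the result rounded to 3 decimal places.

1.826

x̄ = (4 + 5 + 12 + 7 + 37 + 6 + 9) / 7 = 11.4286
deviations (xᵢ − x̄): -7.4286, -6.4286, 0.5714, -4.4286, 25.5714, -5.4286, -2.4286
Σ(xᵢ − x̄)² = 805.7143 ⇒ m₂ = 805.7143/7 = 115.10204
Σ(xᵢ − x̄)³ = 15784.5306 ⇒ m₃ = 15784.5306/7 = 2254.93294
m₂^(3/2) = 115.10204^(1.5) = 1234.87937
g_1 = m₃ / m₂^(3/2) = 2254.93294 / 1234.87937 ≈ 1.826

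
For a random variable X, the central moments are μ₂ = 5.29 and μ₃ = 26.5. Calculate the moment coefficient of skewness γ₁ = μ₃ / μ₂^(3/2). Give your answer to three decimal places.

σ = √μ₂ = √5.29 = 2.30000
σ³ = μ₂^(3/2) = 12.16700
γ₁ = μ₃/σ³ = 26.5 / 12.16700 ≈ 2.178

2.178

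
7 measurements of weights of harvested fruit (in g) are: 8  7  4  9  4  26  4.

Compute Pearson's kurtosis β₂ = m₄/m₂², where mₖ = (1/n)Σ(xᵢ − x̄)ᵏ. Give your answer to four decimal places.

4.5299

x̄ = 8.8571
Σ(xᵢ − x̄)² = 368.8571 ⇒ m₂ = 52.69388
Σ(xᵢ − x̄)⁴ = 88046.1749 ⇒ m₄ = 12578.02499
m₂² = 2776.64473
β₂ = m₄/m₂² = 12578.02499 / 2776.64473 ≈ 4.5299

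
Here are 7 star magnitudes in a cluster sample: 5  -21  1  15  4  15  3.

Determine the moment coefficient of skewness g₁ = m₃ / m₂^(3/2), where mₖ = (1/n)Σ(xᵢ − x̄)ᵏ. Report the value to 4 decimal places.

x̄ = (5 - 21 + 1 + 15 + 4 + 15 + 3) / 7 = 3.1429
deviations (xᵢ − x̄): 1.8571, -24.1429, -2.1429, 11.8571, 0.8571, 11.8571, -0.1429
Σ(xᵢ − x̄)² = 872.8571 ⇒ m₂ = 872.8571/7 = 124.69388
Σ(xᵢ − x̄)³ = -10741.1020 ⇒ m₃ = -10741.1020/7 = -1534.44315
m₂^(3/2) = 124.69388^(1.5) = 1392.41180
g₁ = m₃ / m₂^(3/2) = -1534.44315 / 1392.41180 ≈ -1.1020

-1.1020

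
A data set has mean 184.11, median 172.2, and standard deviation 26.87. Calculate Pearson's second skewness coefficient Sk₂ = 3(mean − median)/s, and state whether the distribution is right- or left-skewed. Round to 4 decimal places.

1.3297, right-skewed

Sk₂ = 3(184.11 − 172.2) / 26.87 = 3 × 11.9100 / 26.87
    = 35.7300 / 26.87 ≈ 1.3297
Sk₂ > 0 ⇒ mean > median ⇒ right-skewed (positive skew).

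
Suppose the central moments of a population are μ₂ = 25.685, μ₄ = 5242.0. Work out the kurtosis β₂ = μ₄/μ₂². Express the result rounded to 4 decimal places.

μ₂² = 25.685² = 659.71922
μ₄/μ₂² = 5242.0 / 659.71922 = 7.94580
β₂ ≈ 7.9458

7.9458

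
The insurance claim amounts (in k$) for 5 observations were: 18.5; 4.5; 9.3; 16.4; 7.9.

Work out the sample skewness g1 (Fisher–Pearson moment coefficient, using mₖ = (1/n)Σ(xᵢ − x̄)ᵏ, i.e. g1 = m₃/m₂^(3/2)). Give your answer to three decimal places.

0.184

x̄ = (18.5 + 4.5 + 9.3 + 16.4 + 7.9) / 5 = 11.3200
deviations (xᵢ − x̄): 7.1800, -6.8200, -2.0200, 5.0800, -3.4200
Σ(xᵢ − x̄)² = 139.6480 ⇒ m₂ = 139.6480/5 = 27.92960
Σ(xᵢ − x̄)³ = 135.7841 ⇒ m₃ = 135.7841/5 = 27.15682
m₂^(3/2) = 27.92960^(1.5) = 147.60364
g1 = m₃ / m₂^(3/2) = 27.15682 / 147.60364 ≈ 0.184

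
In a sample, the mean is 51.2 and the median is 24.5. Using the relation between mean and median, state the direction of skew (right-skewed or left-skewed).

right-skewed

mean − median = 51.2 − 24.5 = 26.7
mean > median ⇒ the longer tail is on the right ⇒ right-skewed (positively skewed).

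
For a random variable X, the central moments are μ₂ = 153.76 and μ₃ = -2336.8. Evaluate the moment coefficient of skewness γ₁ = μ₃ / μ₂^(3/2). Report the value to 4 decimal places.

σ = √μ₂ = √153.76 = 12.40000
σ³ = μ₂^(3/2) = 1906.62400
γ₁ = μ₃/σ³ = -2336.8 / 1906.62400 ≈ -1.2256

-1.2256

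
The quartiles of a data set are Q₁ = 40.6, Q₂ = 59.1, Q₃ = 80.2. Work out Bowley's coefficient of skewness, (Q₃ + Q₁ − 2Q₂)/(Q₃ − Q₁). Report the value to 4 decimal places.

numerator: Q₃ + Q₁ − 2Q₂ = 80.2 + 40.6 − 2×59.1 = 2.6000
denominator: Q₃ − Q₁ = 80.2 − 40.6 = 39.6000
Bowley skewness = 2.6000 / 39.6000 ≈ 0.0657

0.0657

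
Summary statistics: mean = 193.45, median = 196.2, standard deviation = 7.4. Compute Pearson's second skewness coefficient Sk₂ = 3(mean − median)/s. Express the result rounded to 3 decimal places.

-1.115

Sk₂ = 3(193.45 − 196.2) / 7.4 = 3 × -2.7500 / 7.4
    = -8.2500 / 7.4 ≈ -1.115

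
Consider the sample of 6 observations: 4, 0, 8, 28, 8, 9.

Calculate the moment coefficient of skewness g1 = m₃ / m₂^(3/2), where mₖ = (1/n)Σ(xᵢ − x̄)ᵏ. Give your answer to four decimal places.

x̄ = (4 + 0 + 8 + 28 + 8 + 9) / 6 = 9.5000
deviations (xᵢ − x̄): -5.5000, -9.5000, -1.5000, 18.5000, -1.5000, -0.5000
Σ(xᵢ − x̄)² = 467.5000 ⇒ m₂ = 467.5000/6 = 77.91667
Σ(xᵢ − x̄)³ = 5301.0000 ⇒ m₃ = 5301.0000/6 = 883.50000
m₂^(3/2) = 77.91667^(1.5) = 687.77367
g1 = m₃ / m₂^(3/2) = 883.50000 / 687.77367 ≈ 1.2846

1.2846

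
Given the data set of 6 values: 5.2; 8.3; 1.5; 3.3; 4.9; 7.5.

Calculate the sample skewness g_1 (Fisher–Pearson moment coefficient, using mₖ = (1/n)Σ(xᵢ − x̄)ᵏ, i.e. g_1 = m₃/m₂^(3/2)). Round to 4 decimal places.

-0.1005

x̄ = (5.2 + 8.3 + 1.5 + 3.3 + 4.9 + 7.5) / 6 = 5.1167
deviations (xᵢ − x̄): 0.0833, 3.1833, -3.6167, -1.8167, -0.2167, 2.3833
Σ(xᵢ − x̄)² = 32.2483 ⇒ m₂ = 32.2483/6 = 5.37472
Σ(xᵢ − x̄)³ = -7.5154 ⇒ m₃ = -7.5154/6 = -1.25257
m₂^(3/2) = 5.37472^(1.5) = 12.46046
g_1 = m₃ / m₂^(3/2) = -1.25257 / 12.46046 ≈ -0.1005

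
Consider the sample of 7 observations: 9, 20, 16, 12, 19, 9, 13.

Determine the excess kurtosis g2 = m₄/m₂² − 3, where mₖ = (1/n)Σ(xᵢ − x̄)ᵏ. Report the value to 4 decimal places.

x̄ = 14.0000
Σ(xᵢ − x̄)² = 120.0000 ⇒ m₂ = 17.14286
Σ(xᵢ − x̄)⁴ = 3204.0000 ⇒ m₄ = 457.71429
m₂² = 293.87755
g2 = m₄/m₂² − 3 = 1.55750 − 3 ≈ -1.4425

-1.4425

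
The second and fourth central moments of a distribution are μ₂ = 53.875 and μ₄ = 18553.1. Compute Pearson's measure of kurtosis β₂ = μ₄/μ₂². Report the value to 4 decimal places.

μ₂² = 53.875² = 2902.51563
μ₄/μ₂² = 18553.1 / 2902.51563 = 6.39208
β₂ ≈ 6.3921

6.3921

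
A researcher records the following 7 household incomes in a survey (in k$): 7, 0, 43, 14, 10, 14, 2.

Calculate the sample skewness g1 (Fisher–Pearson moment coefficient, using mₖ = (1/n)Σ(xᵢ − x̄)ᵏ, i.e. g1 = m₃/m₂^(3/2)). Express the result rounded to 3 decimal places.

x̄ = (7 + 0 + 43 + 14 + 10 + 14 + 2) / 7 = 12.8571
deviations (xᵢ − x̄): -5.8571, -12.8571, 30.1429, 1.1429, -2.8571, 1.1429, -10.8571
Σ(xᵢ − x̄)² = 1236.8571 ⇒ m₂ = 1236.8571/7 = 176.69388
Σ(xᵢ − x̄)³ = 23761.1020 ⇒ m₃ = 23761.1020/7 = 3394.44315
m₂^(3/2) = 176.69388^(1.5) = 2348.72544
g1 = m₃ / m₂^(3/2) = 3394.44315 / 2348.72544 ≈ 1.445

1.445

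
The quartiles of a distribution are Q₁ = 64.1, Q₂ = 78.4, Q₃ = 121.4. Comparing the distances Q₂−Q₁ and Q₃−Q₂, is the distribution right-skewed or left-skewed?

right-skewed

Q₂ − Q₁ = 14.3;  Q₃ − Q₂ = 43.0
Q₃ − Q₂ > Q₂ − Q₁ ⇒ the upper half is more spread out ⇒ right-skewed.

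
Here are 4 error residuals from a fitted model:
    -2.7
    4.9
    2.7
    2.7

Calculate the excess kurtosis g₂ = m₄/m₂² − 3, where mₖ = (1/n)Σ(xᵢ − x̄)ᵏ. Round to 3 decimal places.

x̄ = 1.9000
Σ(xᵢ − x̄)² = 31.4400 ⇒ m₂ = 7.86000
Σ(xᵢ − x̄)⁴ = 529.5648 ⇒ m₄ = 132.39120
m₂² = 61.77960
g₂ = m₄/m₂² − 3 = 2.14296 − 3 ≈ -0.857

-0.857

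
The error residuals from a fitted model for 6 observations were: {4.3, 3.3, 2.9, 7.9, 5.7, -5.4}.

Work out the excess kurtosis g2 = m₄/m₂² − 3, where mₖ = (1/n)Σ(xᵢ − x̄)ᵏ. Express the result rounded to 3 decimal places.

x̄ = 3.1167
Σ(xᵢ − x̄)² = 103.5683 ⇒ m₂ = 17.26139
Σ(xᵢ − x̄)⁴ = 5831.1330 ⇒ m₄ = 971.85551
m₂² = 297.95555
g2 = m₄/m₂² − 3 = 3.26175 − 3 ≈ 0.262

0.262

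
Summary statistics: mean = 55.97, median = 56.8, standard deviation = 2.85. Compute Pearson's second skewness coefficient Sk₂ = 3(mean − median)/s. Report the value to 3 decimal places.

-0.874

Sk₂ = 3(55.97 − 56.8) / 2.85 = 3 × -0.8300 / 2.85
    = -2.4900 / 2.85 ≈ -0.874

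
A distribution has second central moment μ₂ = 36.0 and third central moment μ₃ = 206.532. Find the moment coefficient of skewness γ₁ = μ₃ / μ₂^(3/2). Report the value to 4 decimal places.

σ = √μ₂ = √36.0 = 6.00000
σ³ = μ₂^(3/2) = 216.00000
γ₁ = μ₃/σ³ = 206.532 / 216.00000 ≈ 0.9562

0.9562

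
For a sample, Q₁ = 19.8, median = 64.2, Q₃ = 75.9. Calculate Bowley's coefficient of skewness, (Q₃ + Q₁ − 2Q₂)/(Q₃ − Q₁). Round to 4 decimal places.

-0.5829

numerator: Q₃ + Q₁ − 2Q₂ = 75.9 + 19.8 − 2×64.2 = -32.7000
denominator: Q₃ − Q₁ = 75.9 − 19.8 = 56.1000
Bowley skewness = -32.7000 / 56.1000 ≈ -0.5829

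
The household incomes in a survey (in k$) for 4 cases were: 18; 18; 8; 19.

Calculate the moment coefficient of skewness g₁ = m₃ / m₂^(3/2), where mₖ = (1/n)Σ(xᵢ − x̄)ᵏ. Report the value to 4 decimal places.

x̄ = (18 + 18 + 8 + 19) / 4 = 15.7500
deviations (xᵢ − x̄): 2.2500, 2.2500, -7.7500, 3.2500
Σ(xᵢ − x̄)² = 80.7500 ⇒ m₂ = 80.7500/4 = 20.18750
Σ(xᵢ − x̄)³ = -408.3750 ⇒ m₃ = -408.3750/4 = -102.09375
m₂^(3/2) = 20.18750^(1.5) = 90.70345
g₁ = m₃ / m₂^(3/2) = -102.09375 / 90.70345 ≈ -1.1256

-1.1256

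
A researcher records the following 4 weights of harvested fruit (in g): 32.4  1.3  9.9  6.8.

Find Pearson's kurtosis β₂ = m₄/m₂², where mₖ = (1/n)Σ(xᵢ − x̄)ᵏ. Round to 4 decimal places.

x̄ = 12.6000
Σ(xᵢ − x̄)² = 560.6600 ⇒ m₂ = 140.16500
Σ(xᵢ − x̄)⁴ = 171184.8914 ⇒ m₄ = 42796.22285
m₂² = 19646.22722
β₂ = m₄/m₂² = 42796.22285 / 19646.22722 ≈ 2.1783

2.1783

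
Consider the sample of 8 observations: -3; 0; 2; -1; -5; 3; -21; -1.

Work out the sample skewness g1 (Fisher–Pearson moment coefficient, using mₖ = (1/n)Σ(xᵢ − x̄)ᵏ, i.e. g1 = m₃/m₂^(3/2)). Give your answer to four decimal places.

x̄ = (-3 + 0 + 2 - 1 - 5 + 3 - 21 - 1) / 8 = -3.2500
deviations (xᵢ − x̄): 0.2500, 3.2500, 5.2500, 2.2500, -1.7500, 6.2500, -17.7500, 2.2500
Σ(xᵢ − x̄)² = 405.5000 ⇒ m₂ = 405.5000/8 = 50.68750
Σ(xᵢ − x̄)³ = -5151.7500 ⇒ m₃ = -5151.7500/8 = -643.96875
m₂^(3/2) = 50.68750^(1.5) = 360.87044
g1 = m₃ / m₂^(3/2) = -643.96875 / 360.87044 ≈ -1.7845

-1.7845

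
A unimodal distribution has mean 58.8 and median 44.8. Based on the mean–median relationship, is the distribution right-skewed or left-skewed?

right-skewed

mean − median = 58.8 − 44.8 = 14.0
mean > median ⇒ the longer tail is on the right ⇒ right-skewed (positively skewed).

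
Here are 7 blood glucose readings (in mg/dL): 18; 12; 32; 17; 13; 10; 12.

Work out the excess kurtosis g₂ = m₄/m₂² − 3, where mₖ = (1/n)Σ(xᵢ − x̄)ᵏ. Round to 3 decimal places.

x̄ = 16.2857
Σ(xᵢ − x̄)² = 337.4286 ⇒ m₂ = 48.20408
Σ(xᵢ − x̄)⁴ = 63339.9825 ⇒ m₄ = 9048.56893
m₂² = 2323.63349
g₂ = m₄/m₂² − 3 = 3.89415 − 3 ≈ 0.894

0.894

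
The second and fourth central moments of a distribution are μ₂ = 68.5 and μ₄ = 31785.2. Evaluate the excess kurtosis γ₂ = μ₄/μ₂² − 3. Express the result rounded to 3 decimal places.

3.774

μ₂² = 68.5² = 4692.25000
μ₄/μ₂² = 31785.2 / 4692.25000 = 6.77398
γ₂ = 6.77398 − 3 ≈ 3.774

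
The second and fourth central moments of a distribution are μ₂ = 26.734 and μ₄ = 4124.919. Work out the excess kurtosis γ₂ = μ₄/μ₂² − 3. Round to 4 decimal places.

μ₂² = 26.734² = 714.70676
μ₄/μ₂² = 4124.919 / 714.70676 = 5.77148
γ₂ = 5.77148 − 3 ≈ 2.7715

2.7715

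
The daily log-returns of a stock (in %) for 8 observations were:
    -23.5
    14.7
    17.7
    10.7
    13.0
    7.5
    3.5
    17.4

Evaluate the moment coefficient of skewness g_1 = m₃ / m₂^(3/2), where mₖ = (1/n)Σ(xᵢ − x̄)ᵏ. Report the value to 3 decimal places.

x̄ = (-23.5 + 14.7 + 17.7 + 10.7 + 13.0 + 7.5 + 3.5 + 17.4) / 8 = 7.6250
deviations (xᵢ − x̄): -31.1250, 7.0750, 10.0750, 3.0750, 5.3750, -0.1250, -4.1250, 9.7750
Σ(xᵢ − x̄)² = 1271.2550 ⇒ m₂ = 1271.2550/8 = 158.90687
Σ(xᵢ − x̄)³ = -27727.8383 ⇒ m₃ = -27727.8383/8 = -3465.97978
m₂^(3/2) = 158.90687^(1.5) = 2003.15258
g_1 = m₃ / m₂^(3/2) = -3465.97978 / 2003.15258 ≈ -1.730

-1.730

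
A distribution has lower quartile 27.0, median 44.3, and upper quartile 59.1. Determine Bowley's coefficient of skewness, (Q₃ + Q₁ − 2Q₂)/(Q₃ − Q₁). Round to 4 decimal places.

-0.0779

numerator: Q₃ + Q₁ − 2Q₂ = 59.1 + 27.0 − 2×44.3 = -2.5000
denominator: Q₃ − Q₁ = 59.1 − 27.0 = 32.1000
Bowley skewness = -2.5000 / 32.1000 ≈ -0.0779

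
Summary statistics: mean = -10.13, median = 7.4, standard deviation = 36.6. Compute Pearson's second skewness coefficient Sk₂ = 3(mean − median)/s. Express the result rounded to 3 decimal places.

Sk₂ = 3(-10.13 − 7.4) / 36.6 = 3 × -17.5300 / 36.6
    = -52.5900 / 36.6 ≈ -1.437

-1.437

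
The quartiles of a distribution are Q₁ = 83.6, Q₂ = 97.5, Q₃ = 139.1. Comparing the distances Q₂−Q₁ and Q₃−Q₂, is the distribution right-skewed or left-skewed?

right-skewed

Q₂ − Q₁ = 13.9;  Q₃ − Q₂ = 41.6
Q₃ − Q₂ > Q₂ − Q₁ ⇒ the upper half is more spread out ⇒ right-skewed.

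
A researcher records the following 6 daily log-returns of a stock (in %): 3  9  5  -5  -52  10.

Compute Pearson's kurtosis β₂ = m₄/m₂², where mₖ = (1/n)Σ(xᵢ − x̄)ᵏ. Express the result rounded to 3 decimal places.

3.830

x̄ = -5.0000
Σ(xᵢ − x̄)² = 2794.0000 ⇒ m₂ = 465.66667
Σ(xᵢ − x̄)⁴ = 4982818.0000 ⇒ m₄ = 830469.66667
m₂² = 216845.44444
β₂ = m₄/m₂² = 830469.66667 / 216845.44444 ≈ 3.830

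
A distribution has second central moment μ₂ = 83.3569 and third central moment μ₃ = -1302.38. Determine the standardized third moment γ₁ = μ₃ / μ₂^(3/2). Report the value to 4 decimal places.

σ = √μ₂ = √83.3569 = 9.13000
σ³ = μ₂^(3/2) = 761.04850
γ₁ = μ₃/σ³ = -1302.38 / 761.04850 ≈ -1.7113

-1.7113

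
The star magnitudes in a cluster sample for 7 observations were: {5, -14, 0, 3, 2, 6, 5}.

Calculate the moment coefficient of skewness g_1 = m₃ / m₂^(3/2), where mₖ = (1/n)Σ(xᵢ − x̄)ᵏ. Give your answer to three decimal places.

x̄ = (5 - 14 + 0 + 3 + 2 + 6 + 5) / 7 = 1.0000
deviations (xᵢ − x̄): 4.0000, -15.0000, -1.0000, 2.0000, 1.0000, 5.0000, 4.0000
Σ(xᵢ − x̄)² = 288.0000 ⇒ m₂ = 288.0000/7 = 41.14286
Σ(xᵢ − x̄)³ = -3114.0000 ⇒ m₃ = -3114.0000/7 = -444.85714
m₂^(3/2) = 41.14286^(1.5) = 263.90139
g_1 = m₃ / m₂^(3/2) = -444.85714 / 263.90139 ≈ -1.686

-1.686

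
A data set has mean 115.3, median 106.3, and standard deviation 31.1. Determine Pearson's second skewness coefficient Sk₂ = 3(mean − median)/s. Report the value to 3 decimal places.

0.868

Sk₂ = 3(115.3 − 106.3) / 31.1 = 3 × 9.0000 / 31.1
    = 27.0000 / 31.1 ≈ 0.868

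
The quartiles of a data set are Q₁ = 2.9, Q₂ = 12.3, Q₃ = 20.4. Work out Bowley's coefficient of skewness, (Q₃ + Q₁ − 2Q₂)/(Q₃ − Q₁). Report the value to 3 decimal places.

numerator: Q₃ + Q₁ − 2Q₂ = 20.4 + 2.9 − 2×12.3 = -1.3000
denominator: Q₃ − Q₁ = 20.4 − 2.9 = 17.5000
Bowley skewness = -1.3000 / 17.5000 ≈ -0.074

-0.074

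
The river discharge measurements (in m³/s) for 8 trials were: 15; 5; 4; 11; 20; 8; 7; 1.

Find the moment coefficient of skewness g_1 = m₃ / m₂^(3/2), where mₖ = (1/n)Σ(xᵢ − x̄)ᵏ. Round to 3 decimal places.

x̄ = (15 + 5 + 4 + 11 + 20 + 8 + 7 + 1) / 8 = 8.8750
deviations (xᵢ − x̄): 6.1250, -3.8750, -4.8750, 2.1250, 11.1250, -0.8750, -1.8750, -7.8750
Σ(xᵢ − x̄)² = 270.8750 ⇒ m₂ = 270.8750/8 = 33.85938
Σ(xᵢ − x̄)³ = 946.5938 ⇒ m₃ = 946.5938/8 = 118.32422
m₂^(3/2) = 33.85938^(1.5) = 197.02367
g_1 = m₃ / m₂^(3/2) = 118.32422 / 197.02367 ≈ 0.601

0.601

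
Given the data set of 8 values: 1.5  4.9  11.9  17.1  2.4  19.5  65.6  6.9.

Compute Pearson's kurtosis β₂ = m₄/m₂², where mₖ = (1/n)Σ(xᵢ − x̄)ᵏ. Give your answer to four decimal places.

5.0661

x̄ = 16.2250
Σ(xᵢ − x̄)² = 3091.2550 ⇒ m₂ = 386.40687
Σ(xᵢ − x̄)⁴ = 6051331.2786 ⇒ m₄ = 756416.40983
m₂² = 149310.27305
β₂ = m₄/m₂² = 756416.40983 / 149310.27305 ≈ 5.0661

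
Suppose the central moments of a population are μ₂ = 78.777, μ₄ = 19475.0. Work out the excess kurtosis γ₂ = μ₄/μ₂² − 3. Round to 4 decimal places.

μ₂² = 78.777² = 6205.81573
μ₄/μ₂² = 19475.0 / 6205.81573 = 3.13819
γ₂ = 3.13819 − 3 ≈ 0.1382

0.1382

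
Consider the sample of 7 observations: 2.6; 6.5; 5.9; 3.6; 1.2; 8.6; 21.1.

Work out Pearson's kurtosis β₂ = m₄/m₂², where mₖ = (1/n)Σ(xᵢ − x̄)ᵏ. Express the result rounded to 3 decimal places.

3.963

x̄ = 7.0714
Σ(xᵢ − x̄)² = 267.3543 ⇒ m₂ = 38.19347
Σ(xᵢ − x̄)⁴ = 40471.4137 ⇒ m₄ = 5781.63053
m₂² = 1458.74110
β₂ = m₄/m₂² = 5781.63053 / 1458.74110 ≈ 3.963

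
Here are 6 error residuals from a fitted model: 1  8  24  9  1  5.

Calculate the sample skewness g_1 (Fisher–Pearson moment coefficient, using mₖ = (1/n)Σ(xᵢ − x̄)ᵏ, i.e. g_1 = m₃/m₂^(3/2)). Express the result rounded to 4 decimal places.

1.1936

x̄ = (1 + 8 + 24 + 9 + 1 + 5) / 6 = 8.0000
deviations (xᵢ − x̄): -7.0000, 0.0000, 16.0000, 1.0000, -7.0000, -3.0000
Σ(xᵢ − x̄)² = 364.0000 ⇒ m₂ = 364.0000/6 = 60.66667
Σ(xᵢ − x̄)³ = 3384.0000 ⇒ m₃ = 3384.0000/6 = 564.00000
m₂^(3/2) = 60.66667^(1.5) = 472.52545
g_1 = m₃ / m₂^(3/2) = 564.00000 / 472.52545 ≈ 1.1936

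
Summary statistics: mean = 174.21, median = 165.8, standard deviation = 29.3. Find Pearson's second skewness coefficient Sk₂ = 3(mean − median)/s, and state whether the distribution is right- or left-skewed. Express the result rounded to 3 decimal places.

Sk₂ = 3(174.21 − 165.8) / 29.3 = 3 × 8.4100 / 29.3
    = 25.2300 / 29.3 ≈ 0.861
Sk₂ > 0 ⇒ mean > median ⇒ right-skewed (positive skew).

0.861, right-skewed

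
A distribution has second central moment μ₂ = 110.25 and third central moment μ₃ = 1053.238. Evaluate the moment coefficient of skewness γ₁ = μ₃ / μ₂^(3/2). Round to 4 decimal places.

0.9098

σ = √μ₂ = √110.25 = 10.50000
σ³ = μ₂^(3/2) = 1157.62500
γ₁ = μ₃/σ³ = 1053.238 / 1157.62500 ≈ 0.9098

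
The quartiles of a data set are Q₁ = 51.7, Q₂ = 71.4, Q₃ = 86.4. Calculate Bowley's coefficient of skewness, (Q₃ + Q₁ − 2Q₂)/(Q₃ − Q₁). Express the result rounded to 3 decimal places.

-0.135

numerator: Q₃ + Q₁ − 2Q₂ = 86.4 + 51.7 − 2×71.4 = -4.7000
denominator: Q₃ − Q₁ = 86.4 − 51.7 = 34.7000
Bowley skewness = -4.7000 / 34.7000 ≈ -0.135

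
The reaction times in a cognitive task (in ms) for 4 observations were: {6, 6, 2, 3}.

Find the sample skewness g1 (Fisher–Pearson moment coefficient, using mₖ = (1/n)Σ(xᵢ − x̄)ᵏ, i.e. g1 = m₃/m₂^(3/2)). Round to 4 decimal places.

x̄ = (6 + 6 + 2 + 3) / 4 = 4.2500
deviations (xᵢ − x̄): 1.7500, 1.7500, -2.2500, -1.2500
Σ(xᵢ − x̄)² = 12.7500 ⇒ m₂ = 12.7500/4 = 3.18750
Σ(xᵢ − x̄)³ = -2.6250 ⇒ m₃ = -2.6250/4 = -0.65625
m₂^(3/2) = 3.18750^(1.5) = 5.69083
g1 = m₃ / m₂^(3/2) = -0.65625 / 5.69083 ≈ -0.1153

-0.1153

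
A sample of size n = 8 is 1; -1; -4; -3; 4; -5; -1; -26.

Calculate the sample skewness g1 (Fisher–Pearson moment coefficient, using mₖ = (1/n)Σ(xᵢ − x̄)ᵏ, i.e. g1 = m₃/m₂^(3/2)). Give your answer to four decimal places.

x̄ = (1 - 1 - 4 - 3 + 4 - 5 - 1 - 26) / 8 = -4.3750
deviations (xᵢ − x̄): 5.3750, 3.3750, 0.3750, 1.3750, 8.3750, -0.6250, 3.3750, -21.6250
Σ(xᵢ − x̄)² = 591.8750 ⇒ m₂ = 591.8750/8 = 73.98438
Σ(xᵢ − x̄)³ = -9290.7188 ⇒ m₃ = -9290.7188/8 = -1161.33984
m₂^(3/2) = 73.98438^(1.5) = 636.37046
g1 = m₃ / m₂^(3/2) = -1161.33984 / 636.37046 ≈ -1.8249

-1.8249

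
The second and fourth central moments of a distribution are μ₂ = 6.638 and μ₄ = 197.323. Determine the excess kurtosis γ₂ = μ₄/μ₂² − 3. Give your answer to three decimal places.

1.478

μ₂² = 6.638² = 44.06304
μ₄/μ₂² = 197.323 / 44.06304 = 4.47820
γ₂ = 4.47820 − 3 ≈ 1.478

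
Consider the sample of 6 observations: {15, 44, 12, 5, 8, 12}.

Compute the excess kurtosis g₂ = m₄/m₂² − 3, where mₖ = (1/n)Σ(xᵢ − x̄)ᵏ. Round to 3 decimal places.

0.788

x̄ = 16.0000
Σ(xᵢ − x̄)² = 1002.0000 ⇒ m₂ = 167.00000
Σ(xᵢ − x̄)⁴ = 633906.0000 ⇒ m₄ = 105651.00000
m₂² = 27889.00000
g₂ = m₄/m₂² − 3 = 3.78827 − 3 ≈ 0.788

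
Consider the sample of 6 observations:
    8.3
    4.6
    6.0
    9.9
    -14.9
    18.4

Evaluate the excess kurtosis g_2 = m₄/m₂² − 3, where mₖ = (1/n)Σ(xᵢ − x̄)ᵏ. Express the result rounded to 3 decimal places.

x̄ = 5.3833
Σ(xᵢ − x̄)² = 610.7483 ⇒ m₂ = 101.79139
Σ(xᵢ − x̄)⁴ = 198457.9685 ⇒ m₄ = 33076.32809
m₂² = 10361.48685
g_2 = m₄/m₂² − 3 = 3.19224 − 3 ≈ 0.192

0.192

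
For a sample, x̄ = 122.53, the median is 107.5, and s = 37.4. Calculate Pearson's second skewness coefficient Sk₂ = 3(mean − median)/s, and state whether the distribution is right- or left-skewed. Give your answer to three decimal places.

1.206, right-skewed

Sk₂ = 3(122.53 − 107.5) / 37.4 = 3 × 15.0300 / 37.4
    = 45.0900 / 37.4 ≈ 1.206
Sk₂ > 0 ⇒ mean > median ⇒ right-skewed (positive skew).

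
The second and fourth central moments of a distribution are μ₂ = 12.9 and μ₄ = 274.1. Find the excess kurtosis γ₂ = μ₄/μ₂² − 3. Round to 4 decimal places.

-1.3529

μ₂² = 12.9² = 166.41000
μ₄/μ₂² = 274.1 / 166.41000 = 1.64714
γ₂ = 1.64714 − 3 ≈ -1.3529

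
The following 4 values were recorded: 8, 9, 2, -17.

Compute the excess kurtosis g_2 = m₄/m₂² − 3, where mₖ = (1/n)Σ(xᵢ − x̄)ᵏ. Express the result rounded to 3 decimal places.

-0.860

x̄ = 0.5000
Σ(xᵢ − x̄)² = 437.0000 ⇒ m₂ = 109.25000
Σ(xᵢ − x̄)⁴ = 102178.2500 ⇒ m₄ = 25544.56250
m₂² = 11935.56250
g_2 = m₄/m₂² − 3 = 2.14021 − 3 ≈ -0.860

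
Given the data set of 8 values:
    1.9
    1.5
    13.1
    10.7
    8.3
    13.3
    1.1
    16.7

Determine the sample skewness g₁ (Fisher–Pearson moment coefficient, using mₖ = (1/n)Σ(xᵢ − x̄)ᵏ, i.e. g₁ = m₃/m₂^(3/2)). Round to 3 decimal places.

x̄ = (1.9 + 1.5 + 13.1 + 10.7 + 8.3 + 13.3 + 1.1 + 16.7) / 8 = 8.3250
deviations (xᵢ − x̄): -6.4250, -6.8250, 4.7750, 2.3750, -0.0250, 4.9750, -7.2250, 8.3750
Σ(xᵢ − x̄)² = 263.3950 ⇒ m₂ = 263.3950/8 = 32.92438
Σ(xᵢ − x̄)³ = -127.4587 ⇒ m₃ = -127.4587/8 = -15.93234
m₂^(3/2) = 32.92438^(1.5) = 188.91929
g₁ = m₃ / m₂^(3/2) = -15.93234 / 188.91929 ≈ -0.084

-0.084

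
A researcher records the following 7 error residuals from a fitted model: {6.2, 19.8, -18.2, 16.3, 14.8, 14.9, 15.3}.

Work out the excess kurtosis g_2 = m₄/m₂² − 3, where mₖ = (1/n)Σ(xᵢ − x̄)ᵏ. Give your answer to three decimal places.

x̄ = 9.8714
Σ(xᵢ − x̄)² = 1020.4343 ⇒ m₂ = 145.77633
Σ(xᵢ − x̄)⁴ = 634656.8465 ⇒ m₄ = 90665.26378
m₂² = 21250.73738
g_2 = m₄/m₂² − 3 = 4.26645 − 3 ≈ 1.266

1.266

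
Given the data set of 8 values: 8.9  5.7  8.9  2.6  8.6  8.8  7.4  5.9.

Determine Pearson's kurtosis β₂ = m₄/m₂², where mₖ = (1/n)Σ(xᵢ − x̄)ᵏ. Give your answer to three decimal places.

x̄ = 7.1000
Σ(xᵢ − x̄)² = 35.3600 ⇒ m₂ = 4.42000
Σ(xᵢ − x̄)⁴ = 450.3956 ⇒ m₄ = 56.29945
m₂² = 19.53640
β₂ = m₄/m₂² = 56.29945 / 19.53640 ≈ 2.882

2.882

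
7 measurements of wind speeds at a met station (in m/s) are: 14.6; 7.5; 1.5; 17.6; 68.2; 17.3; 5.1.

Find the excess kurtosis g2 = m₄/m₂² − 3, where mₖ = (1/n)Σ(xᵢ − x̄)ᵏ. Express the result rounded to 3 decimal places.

x̄ = 18.8286
Σ(xᵢ − x̄)² = 3076.3543 ⇒ m₂ = 439.47918
Σ(xᵢ − x̄)⁴ = 6084079.0651 ⇒ m₄ = 869154.15215
m₂² = 193141.95288
g2 = m₄/m₂² − 3 = 4.50008 − 3 ≈ 1.500

1.500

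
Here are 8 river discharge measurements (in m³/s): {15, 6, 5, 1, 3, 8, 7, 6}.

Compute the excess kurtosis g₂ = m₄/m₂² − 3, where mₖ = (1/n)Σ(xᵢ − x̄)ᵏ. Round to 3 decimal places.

x̄ = 6.3750
Σ(xᵢ − x̄)² = 119.8750 ⇒ m₂ = 14.98438
Σ(xᵢ − x̄)⁴ = 6509.1191 ⇒ m₄ = 813.63989
m₂² = 224.53149
g₂ = m₄/m₂² − 3 = 3.62372 − 3 ≈ 0.624

0.624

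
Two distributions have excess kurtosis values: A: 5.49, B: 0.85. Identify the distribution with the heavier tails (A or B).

Higher excess kurtosis ⇒ heavier tails relative to the normal distribution.
5.49 vs 0.85: the larger is 5.49, so A has heavier tails.

A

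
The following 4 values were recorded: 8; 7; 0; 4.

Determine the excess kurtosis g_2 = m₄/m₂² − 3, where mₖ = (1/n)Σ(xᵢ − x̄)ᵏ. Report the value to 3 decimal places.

-1.278

x̄ = 4.7500
Σ(xᵢ − x̄)² = 38.7500 ⇒ m₂ = 9.68750
Σ(xᵢ − x̄)⁴ = 646.5781 ⇒ m₄ = 161.64453
m₂² = 93.84766
g_2 = m₄/m₂² − 3 = 1.72241 − 3 ≈ -1.278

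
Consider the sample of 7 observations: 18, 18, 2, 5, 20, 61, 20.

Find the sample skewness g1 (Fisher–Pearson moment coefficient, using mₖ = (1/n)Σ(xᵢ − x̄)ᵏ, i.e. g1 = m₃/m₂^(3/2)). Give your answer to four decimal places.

x̄ = (18 + 18 + 2 + 5 + 20 + 61 + 20) / 7 = 20.5714
deviations (xᵢ − x̄): -2.5714, -2.5714, -18.5714, -15.5714, -0.5714, 40.4286, -0.5714
Σ(xᵢ − x̄)² = 2235.7143 ⇒ m₂ = 2235.7143/7 = 319.38776
Σ(xᵢ − x̄)³ = 55864.0408 ⇒ m₃ = 55864.0408/7 = 7980.57726
m₂^(3/2) = 319.38776^(1.5) = 5707.91363
g1 = m₃ / m₂^(3/2) = 7980.57726 / 5707.91363 ≈ 1.3982

1.3982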